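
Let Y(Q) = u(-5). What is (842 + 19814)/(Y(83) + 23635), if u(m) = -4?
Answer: 20656/23631 ≈ 0.87411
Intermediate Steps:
Y(Q) = -4
(842 + 19814)/(Y(83) + 23635) = (842 + 19814)/(-4 + 23635) = 20656/23631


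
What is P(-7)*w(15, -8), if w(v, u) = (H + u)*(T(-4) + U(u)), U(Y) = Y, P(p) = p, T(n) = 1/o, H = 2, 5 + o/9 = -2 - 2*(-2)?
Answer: -3038/9 ≈ -337.56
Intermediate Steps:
o = -27 (o = -45 + 9*(-2 - 2*(-2)) = -45 + 9*(-2 + 4) = -45 + 9*2 = -45 + 18 = -27)
T(n) = -1/27 (T(n) = 1/(-27) = -1/27)
w(v, u) = (2 + u)*(-1/27 + u)
P(-7)*w(15, -8) = -7*(-2/27 + (-8)² + (53/27)*(-8)) = -7*(-2/27 + 64 - 424/27) = -7*434/9 = -3038/9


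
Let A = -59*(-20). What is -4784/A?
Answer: -1196/295 ≈ -4.0542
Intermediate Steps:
A = 1180
-4784/A = -4784/1180 = -4784*1/1180 = -1196/295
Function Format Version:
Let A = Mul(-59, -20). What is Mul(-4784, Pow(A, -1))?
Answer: Rational(-1196, 295) ≈ -4.0542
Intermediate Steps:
A = 1180
Mul(-4784, Pow(A, -1)) = Mul(-4784, Pow(1180, -1)) = Mul(-4784, Rational(1, 1180)) = Rational(-1196, 295)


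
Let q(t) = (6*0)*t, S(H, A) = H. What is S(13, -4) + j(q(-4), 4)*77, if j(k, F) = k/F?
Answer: 13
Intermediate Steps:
q(t) = 0 (q(t) = 0*t = 0)
S(13, -4) + j(q(-4), 4)*77 = 13 + (0/4)*77 = 13 + (0*(1/4))*77 = 13 + 0*77 = 13 + 0 = 13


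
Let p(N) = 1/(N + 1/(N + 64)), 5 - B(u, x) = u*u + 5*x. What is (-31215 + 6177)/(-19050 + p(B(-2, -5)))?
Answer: 9768993/7432660 ≈ 1.3143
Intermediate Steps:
B(u, x) = 5 - u² - 5*x (B(u, x) = 5 - (u*u + 5*x) = 5 - (u² + 5*x) = 5 + (-u² - 5*x) = 5 - u² - 5*x)
p(N) = 1/(N + 1/(64 + N))
(-31215 + 6177)/(-19050 + p(B(-2, -5))) = (-31215 + 6177)/(-19050 + (64 + (5 - 1*(-2)² - 5*(-5)))/(1 + (5 - 1*(-2)² - 5*(-5))² + 64*(5 - 1*(-2)² - 5*(-5)))) = -25038/(-19050 + (64 + (5 - 1*4 + 25))/(1 + (5 - 1*4 + 25)² + 64*(5 - 1*4 + 25))) = -25038/(-19050 + (64 + (5 - 4 + 25))/(1 + (5 - 4 + 25)² + 64*(5 - 4 + 25))) = -25038/(-19050 + (64 + 26)/(1 + 26² + 64*26)) = -25038/(-19050 + 90/(1 + 676 + 1664)) = -25038/(-19050 + 90/2341) = -25038/(-44595960/2341) = -25038*(-2341/44595960) = 9768993/7432660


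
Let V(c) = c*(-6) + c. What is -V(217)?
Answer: 1085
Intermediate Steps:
V(c) = -5*c (V(c) = -6*c + c = -5*c)
-V(217) = -(-5)*217 = -1*(-1085) = 1085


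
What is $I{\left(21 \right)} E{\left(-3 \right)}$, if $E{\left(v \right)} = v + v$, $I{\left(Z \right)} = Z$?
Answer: $-126$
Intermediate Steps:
$E{\left(v \right)} = 2 v$
$I{\left(21 \right)} E{\left(-3 \right)} = 21 \cdot 2 \left(-3\right) = 21 \left(-6\right) = -126$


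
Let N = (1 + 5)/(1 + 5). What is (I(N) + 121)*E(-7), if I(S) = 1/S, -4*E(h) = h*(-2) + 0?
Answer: -427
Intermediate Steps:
E(h) = h/2 (E(h) = -(h*(-2) + 0)/4 = -(-2*h + 0)/4 = -(-1)*h/2 = h/2)
N = 1 (N = 6/6 = 6*(1/6) = 1)
(I(N) + 121)*E(-7) = (1/1 + 121)*((1/2)*(-7)) = (1 + 121)*(-7/2) = 122*(-7/2) = -427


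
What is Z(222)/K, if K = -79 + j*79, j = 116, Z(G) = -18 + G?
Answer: 204/9085 ≈ 0.022455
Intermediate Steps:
K = 9085 (K = -79 + 116*79 = -79 + 9164 = 9085)
Z(222)/K = (-18 + 222)/9085 = 204*(1/9085) = 204/9085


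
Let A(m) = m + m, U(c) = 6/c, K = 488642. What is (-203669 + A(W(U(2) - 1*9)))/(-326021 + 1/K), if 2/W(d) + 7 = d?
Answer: 431259304014/690332731751 ≈ 0.62471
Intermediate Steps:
W(d) = 2/(-7 + d)
A(m) = 2*m
(-203669 + A(W(U(2) - 1*9)))/(-326021 + 1/K) = (-203669 + 2*(2/(-7 + (6/2 - 1*9))))/(-326021 + 1/488642) = (-203669 + 2*(2/(-7 + (6*(½) - 9))))/(-326021 + 1/488642) = (-203669 + 2*(2/(-7 + (3 - 9))))/(-159307553481/488642) = (-203669 + 2*(2/(-7 - 6)))*(-488642/159307553481) = (-203669 + 2*(2/(-13)))*(-488642/159307553481) = (-203669 + 2*(2*(-1/13)))*(-488642/159307553481) = (-203669 + 2*(-2/13))*(-488642/159307553481) = (-203669 - 4/13)*(-488642/159307553481) = -2647701/13*(-488642/159307553481) = 431259304014/690332731751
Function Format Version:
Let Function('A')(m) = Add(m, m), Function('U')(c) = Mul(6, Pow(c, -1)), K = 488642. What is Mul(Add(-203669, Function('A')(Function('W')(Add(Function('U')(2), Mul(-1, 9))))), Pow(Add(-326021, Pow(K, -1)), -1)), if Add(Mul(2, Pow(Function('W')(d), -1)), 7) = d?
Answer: Rational(431259304014, 690332731751) ≈ 0.62471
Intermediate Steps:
Function('W')(d) = Mul(2, Pow(Add(-7, d), -1))
Function('A')(m) = Mul(2, m)
Mul(Add(-203669, Function('A')(Function('W')(Add(Function('U')(2), Mul(-1, 9))))), Pow(Add(-326021, Pow(K, -1)), -1)) = Mul(Add(-203669, Mul(2, Mul(2, Pow(Add(-7, Add(Mul(6, Pow(2, -1)), Mul(-1, 9))), -1)))), Pow(Add(-326021, Pow(488642, -1)), -1)) = Mul(Add(-203669, Mul(2, Mul(2, Pow(Add(-7, Add(Mul(6, Rational(1, 2)), -9)), -1)))), Pow(Add(-326021, Rational(1, 488642)), -1)) = Mul(Add(-203669, Mul(2, Mul(2, Pow(Add(-7, Add(3, -9)), -1)))), Pow(Rational(-159307553481, 488642), -1)) = Mul(Add(-203669, Mul(2, Mul(2, Pow(Add(-7, -6), -1)))), Rational(-488642, 159307553481)) = Mul(Add(-203669, Mul(2, Mul(2, Pow(-13, -1)))), Rational(-488642, 159307553481)) = Mul(Add(-203669, Mul(2, Mul(2, Rational(-1, 13)))), Rational(-488642, 159307553481)) = Mul(Add(-203669, Mul(2, Rational(-2, 13))), Rational(-488642, 159307553481)) = Mul(Add(-203669, Rational(-4, 13)), Rational(-488642, 159307553481)) = Mul(Rational(-2647701, 13), Rational(-488642, 159307553481)) = Rational(431259304014, 690332731751)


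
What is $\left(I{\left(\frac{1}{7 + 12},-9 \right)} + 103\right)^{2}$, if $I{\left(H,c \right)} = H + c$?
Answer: $\frac{3193369}{361} \approx 8845.9$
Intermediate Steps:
$\left(I{\left(\frac{1}{7 + 12},-9 \right)} + 103\right)^{2} = \left(\left(\frac{1}{7 + 12} - 9\right) + 103\right)^{2} = \left(\left(\frac{1}{19} - 9\right) + 103\right)^{2} = \left(- \frac{170}{19} + 103\right)^{2} = \left(\frac{1787}{19}\right)^{2} = \frac{3193369}{361}$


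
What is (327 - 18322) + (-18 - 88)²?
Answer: -6759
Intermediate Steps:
(327 - 18322) + (-18 - 88)² = -17995 + (-106)² = -17995 + 11236 = -6759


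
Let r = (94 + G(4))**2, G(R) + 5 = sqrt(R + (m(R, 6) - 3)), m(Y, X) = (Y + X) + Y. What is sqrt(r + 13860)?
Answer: sqrt(21796 + 178*sqrt(15)) ≈ 149.95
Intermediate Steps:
m(Y, X) = X + 2*Y (m(Y, X) = (X + Y) + Y = X + 2*Y)
G(R) = -5 + sqrt(3 + 3*R) (G(R) = -5 + sqrt(R + ((6 + 2*R) - 3)) = -5 + sqrt(R + (3 + 2*R)) = -5 + sqrt(3 + 3*R))
r = (89 + sqrt(15))**2 (r = (94 + (-5 + sqrt(3 + 3*4)))**2 = (94 + (-5 + sqrt(3 + 12)))**2 = (94 + (-5 + sqrt(15)))**2 = (89 + sqrt(15))**2 ≈ 8625.4)
sqrt(r + 13860) = sqrt((89 + sqrt(15))**2 + 13860) = sqrt(13860 + (89 + sqrt(15))**2)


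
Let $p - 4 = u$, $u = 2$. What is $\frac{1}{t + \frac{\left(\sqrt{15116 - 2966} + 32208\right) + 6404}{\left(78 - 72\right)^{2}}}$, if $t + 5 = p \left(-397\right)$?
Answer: $- \frac{170352}{223917025} - \frac{162 \sqrt{6}}{223917025} \approx -0.00076255$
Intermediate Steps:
$p = 6$ ($p = 4 + 2 = 6$)
$t = -2387$ ($t = -5 + 6 \left(-397\right) = -5 - 2382 = -2387$)
$\frac{1}{t + \frac{\left(\sqrt{15116 - 2966} + 32208\right) + 6404}{\left(78 - 72\right)^{2}}} = \frac{1}{-2387 + \frac{\left(\sqrt{15116 - 2966} + 32208\right) + 6404}{\left(78 - 72\right)^{2}}} = \frac{1}{-2387 + \frac{\left(\sqrt{12150} + 32208\right) + 6404}{6^{2}}} = \frac{1}{-2387 + \frac{\left(45 \sqrt{6} + 32208\right) + 6404}{36}} = \frac{1}{-2387 + \left(\left(32208 + 45 \sqrt{6}\right) + 6404\right) \frac{1}{36}} = \frac{1}{-2387 + \left(38612 + 45 \sqrt{6}\right) \frac{1}{36}} = \frac{1}{-2387 + \left(\frac{9653}{9} + \frac{5 \sqrt{6}}{4}\right)} = \frac{1}{- \frac{11830}{9} + \frac{5 \sqrt{6}}{4}}$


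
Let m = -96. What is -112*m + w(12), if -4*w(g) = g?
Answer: 10749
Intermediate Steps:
w(g) = -g/4
-112*m + w(12) = -112*(-96) - 1/4*12 = 10752 - 3 = 10749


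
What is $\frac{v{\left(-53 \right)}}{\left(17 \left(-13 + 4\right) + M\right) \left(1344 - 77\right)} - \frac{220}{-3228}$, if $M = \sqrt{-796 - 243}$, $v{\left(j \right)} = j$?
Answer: $\frac{1710202843}{24997322112} + \frac{53 i \sqrt{1039}}{30975616} \approx 0.068415 + 5.5152 \cdot 10^{-5} i$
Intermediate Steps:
$M = i \sqrt{1039}$ ($M = \sqrt{-796 + \left(-516 + 273\right)} = \sqrt{-796 - 243} = \sqrt{-1039} = i \sqrt{1039} \approx 32.234 i$)
$\frac{v{\left(-53 \right)}}{\left(17 \left(-13 + 4\right) + M\right) \left(1344 - 77\right)} - \frac{220}{-3228} = - \frac{53}{\left(17 \left(-13 + 4\right) + i \sqrt{1039}\right) \left(1344 - 77\right)} - \frac{220}{-3228} = - \frac{53}{\left(17 \left(-9\right) + i \sqrt{1039}\right) 1267} - - \frac{55}{807} = - \frac{53}{\left(-153 + i \sqrt{1039}\right) 1267} + \frac{55}{807} = - \frac{53}{-193851 + 1267 i \sqrt{1039}} + \frac{55}{807} = \frac{55}{807} - \frac{53}{-193851 + 1267 i \sqrt{1039}}$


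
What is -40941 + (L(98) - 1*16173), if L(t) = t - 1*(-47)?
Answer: -56969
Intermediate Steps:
L(t) = 47 + t (L(t) = t + 47 = 47 + t)
-40941 + (L(98) - 1*16173) = -40941 + ((47 + 98) - 1*16173) = -40941 + (145 - 16173) = -40941 - 16028 = -56969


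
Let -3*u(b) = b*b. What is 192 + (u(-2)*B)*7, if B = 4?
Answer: 464/3 ≈ 154.67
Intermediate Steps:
u(b) = -b**2/3 (u(b) = -b*b/3 = -b**2/3)
192 + (u(-2)*B)*7 = 192 + (-1/3*(-2)**2*4)*7 = 192 + (-1/3*4*4)*7 = 192 - 4/3*4*7 = 192 - 16/3*7 = 192 - 112/3 = 464/3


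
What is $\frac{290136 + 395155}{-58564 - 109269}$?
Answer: $- \frac{685291}{167833} \approx -4.0832$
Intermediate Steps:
$\frac{290136 + 395155}{-58564 - 109269} = \frac{685291}{-167833} = 685291 \left(- \frac{1}{167833}\right) = - \frac{685291}{167833}$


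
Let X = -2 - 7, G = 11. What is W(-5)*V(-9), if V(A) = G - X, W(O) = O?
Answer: -100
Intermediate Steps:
X = -9
V(A) = 20 (V(A) = 11 - 1*(-9) = 11 + 9 = 20)
W(-5)*V(-9) = -5*20 = -100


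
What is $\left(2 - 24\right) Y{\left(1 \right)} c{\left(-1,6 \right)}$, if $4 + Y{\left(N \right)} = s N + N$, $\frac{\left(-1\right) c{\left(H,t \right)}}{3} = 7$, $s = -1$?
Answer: $-1848$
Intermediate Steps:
$c{\left(H,t \right)} = -21$ ($c{\left(H,t \right)} = \left(-3\right) 7 = -21$)
$Y{\left(N \right)} = -4$ ($Y{\left(N \right)} = -4 + \left(- N + N\right) = -4 + 0 = -4$)
$\left(2 - 24\right) Y{\left(1 \right)} c{\left(-1,6 \right)} = \left(2 - 24\right) \left(-4\right) \left(-21\right) = \left(-22\right) \left(-4\right) \left(-21\right) = 88 \left(-21\right) = -1848$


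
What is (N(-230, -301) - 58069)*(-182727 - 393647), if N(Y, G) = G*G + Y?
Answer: -18618032948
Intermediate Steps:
N(Y, G) = Y + G**2 (N(Y, G) = G**2 + Y = Y + G**2)
(N(-230, -301) - 58069)*(-182727 - 393647) = ((-230 + (-301)**2) - 58069)*(-182727 - 393647) = ((-230 + 90601) - 58069)*(-576374) = (90371 - 58069)*(-576374) = 32302*(-576374) = -18618032948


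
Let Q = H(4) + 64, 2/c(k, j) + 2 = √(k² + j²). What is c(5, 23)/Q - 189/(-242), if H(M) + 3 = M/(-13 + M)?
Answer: 2575521/3297250 + 9*√554/149875 ≈ 0.78253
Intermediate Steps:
c(k, j) = 2/(-2 + √(j² + k²)) (c(k, j) = 2/(-2 + √(k² + j²)) = 2/(-2 + √(j² + k²)))
H(M) = -3 + M/(-13 + M)
Q = 545/9 (Q = (39 - 2*4)/(-13 + 4) + 64 = (39 - 8)/(-9) + 64 = -⅑*31 + 64 = -31/9 + 64 = 545/9 ≈ 60.556)
c(5, 23)/Q - 189/(-242) = (2/(-2 + √(23² + 5²)))/(545/9) - 189/(-242) = (2/(-2 + √(529 + 25)))*(9/545) - 189*(-1/242) = (2/(-2 + √554))*(9/545) + 189/242 = 18/(545*(-2 + √554)) + 189/242 = 189/242 + 18/(545*(-2 + √554))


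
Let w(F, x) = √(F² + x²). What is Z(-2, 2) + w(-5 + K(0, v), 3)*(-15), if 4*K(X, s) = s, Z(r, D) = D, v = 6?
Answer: 2 - 15*√85/2 ≈ -67.147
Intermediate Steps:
K(X, s) = s/4
Z(-2, 2) + w(-5 + K(0, v), 3)*(-15) = 2 + √((-5 + (¼)*6)² + 3²)*(-15) = 2 + √((-5 + 3/2)² + 9)*(-15) = 2 + √((-7/2)² + 9)*(-15) = 2 + √(49/4 + 9)*(-15) = 2 + √(85/4)*(-15) = 2 + (√85/2)*(-15) = 2 - 15*√85/2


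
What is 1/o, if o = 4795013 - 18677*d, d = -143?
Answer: 1/7465824 ≈ 1.3394e-7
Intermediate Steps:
o = 7465824 (o = 4795013 - 18677*(-143) = 4795013 + 2670811 = 7465824)
1/o = 1/7465824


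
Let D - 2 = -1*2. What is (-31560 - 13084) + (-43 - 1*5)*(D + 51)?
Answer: -47092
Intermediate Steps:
D = 0 (D = 2 - 1*2 = 2 - 2 = 0)
(-31560 - 13084) + (-43 - 1*5)*(D + 51) = (-31560 - 13084) + (-43 - 1*5)*(0 + 51) = -44644 + (-43 - 5)*51 = -44644 - 48*51 = -44644 - 2448 = -47092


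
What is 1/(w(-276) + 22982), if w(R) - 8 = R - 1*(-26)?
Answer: 1/22740 ≈ 4.3975e-5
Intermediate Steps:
w(R) = 34 + R (w(R) = 8 + (R - 1*(-26)) = 8 + (R + 26) = 8 + (26 + R) = 34 + R)
1/(w(-276) + 22982) = 1/((34 - 276) + 22982) = 1/(-242 + 22982) = 1/22740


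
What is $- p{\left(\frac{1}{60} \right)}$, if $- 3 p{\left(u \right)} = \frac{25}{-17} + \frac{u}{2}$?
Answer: $- \frac{2983}{6120} \approx -0.48742$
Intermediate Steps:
$p{\left(u \right)} = \frac{25}{51} - \frac{u}{6}$ ($p{\left(u \right)} = - \frac{\frac{25}{-17} + \frac{u}{2}}{3} = - \frac{25 \left(- \frac{1}{17}\right) + u \frac{1}{2}}{3} = - \frac{- \frac{25}{17} + \frac{u}{2}}{3} = \frac{25}{51} - \frac{u}{6}$)
$- p{\left(\frac{1}{60} \right)} = - (\frac{25}{51} - \frac{1}{6 \cdot 60}) = - (\frac{25}{51} - \frac{1}{360}) = \left(-1\right) \frac{2983}{6120} = - \frac{2983}{6120}$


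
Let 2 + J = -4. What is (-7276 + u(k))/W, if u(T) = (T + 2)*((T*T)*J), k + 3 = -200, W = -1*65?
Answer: -49690778/65 ≈ -7.6447e+5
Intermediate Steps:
J = -6 (J = -2 - 4 = -6)
W = -65
k = -203 (k = -3 - 200 = -203)
u(T) = -6*T²*(2 + T) (u(T) = (T + 2)*((T*T)*(-6)) = (2 + T)*(T²*(-6)) = (2 + T)*(-6*T²) = -6*T²*(2 + T))
(-7276 + u(k))/W = (-7276 + 6*(-203)²*(-2 - 1*(-203)))/(-65) = (-7276 + 6*41209*(-2 + 203))*(-1/65) = (-7276 + 6*41209*201)*(-1/65) = (-7276 + 49698054)*(-1/65) = 49690778*(-1/65) = -49690778/65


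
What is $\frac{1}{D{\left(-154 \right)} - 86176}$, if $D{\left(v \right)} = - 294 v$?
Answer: $- \frac{1}{40900} \approx -2.445 \cdot 10^{-5}$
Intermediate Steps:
$\frac{1}{D{\left(-154 \right)} - 86176} = \frac{1}{\left(-294\right) \left(-154\right) - 86176} = \frac{1}{45276 - 86176} = \frac{1}{-40900} = - \frac{1}{40900}$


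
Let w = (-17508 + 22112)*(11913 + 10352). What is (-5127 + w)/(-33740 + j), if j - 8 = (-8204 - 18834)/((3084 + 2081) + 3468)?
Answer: -884907820589/291235394 ≈ -3038.5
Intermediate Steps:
j = 42026/8633 (j = 8 + (-8204 - 18834)/((3084 + 2081) + 3468) = 8 - 27038/(5165 + 3468) = 8 - 27038/8633 = 42026/8633 ≈ 4.8681)
w = 102508060 (w = 4604*22265 = 102508060)
(-5127 + w)/(-33740 + j) = (-5127 + 102508060)/(-33740 + 42026/8633) = 102502933/(-291235394/8633) = 102502933*(-8633/291235394) = -884907820589/291235394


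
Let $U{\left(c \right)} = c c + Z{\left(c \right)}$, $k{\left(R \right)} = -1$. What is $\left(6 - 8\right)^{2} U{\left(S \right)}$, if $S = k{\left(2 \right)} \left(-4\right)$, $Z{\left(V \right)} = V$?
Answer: $80$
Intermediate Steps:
$S = 4$ ($S = \left(-1\right) \left(-4\right) = 4$)
$U{\left(c \right)} = c + c^{2}$ ($U{\left(c \right)} = c c + c = c^{2} + c = c + c^{2}$)
$\left(6 - 8\right)^{2} U{\left(S \right)} = \left(6 - 8\right)^{2} \cdot 4 \left(1 + 4\right) = \left(-2\right)^{2} \cdot 4 \cdot 5 = 4 \cdot 20 = 80$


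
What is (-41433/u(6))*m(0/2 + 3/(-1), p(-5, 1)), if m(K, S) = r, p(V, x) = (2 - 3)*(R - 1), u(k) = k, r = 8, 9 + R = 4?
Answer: -55244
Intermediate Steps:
R = -5 (R = -9 + 4 = -5)
p(V, x) = 6 (p(V, x) = (2 - 3)*(-5 - 1) = -1*(-6) = 6)
m(K, S) = 8
(-41433/u(6))*m(0/2 + 3/(-1), p(-5, 1)) = -41433/6*8 = -41433*1/6*8 = -13811/2*8 = -55244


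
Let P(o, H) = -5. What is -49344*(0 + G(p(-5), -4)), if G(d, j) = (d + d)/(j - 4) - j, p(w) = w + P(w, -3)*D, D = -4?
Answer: -12336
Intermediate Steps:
p(w) = 20 + w (p(w) = w - 5*(-4) = w + 20 = 20 + w)
G(d, j) = -j + 2*d/(-4 + j) (G(d, j) = (2*d)/(-4 + j) - j = 2*d/(-4 + j) - j = -j + 2*d/(-4 + j))
-49344*(0 + G(p(-5), -4)) = -49344*(0 + (-1*(-4)**2 + 2*(20 - 5) + 4*(-4))/(-4 - 4)) = -49344*(0 + (-1*16 + 2*15 - 16)/(-8)) = -49344*(0 - (-16 + 30 - 16)/8) = -49344*(0 - 1/8*(-2)) = -49344*(0 + 1/4) = -49344*1/4 = -12336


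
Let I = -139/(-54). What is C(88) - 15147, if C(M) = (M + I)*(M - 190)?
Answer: -219470/9 ≈ -24386.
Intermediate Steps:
I = 139/54 (I = -139*(-1/54) = 139/54 ≈ 2.5741)
C(M) = (-190 + M)*(139/54 + M) (C(M) = (M + 139/54)*(M - 190) = (139/54 + M)*(-190 + M) = (-190 + M)*(139/54 + M))
C(88) - 15147 = (-13205/27 + 88² - 10121/54*88) - 15147 = (-13205/27 + 7744 - 445324/27) - 15147 = -83147/9 - 15147 = -219470/9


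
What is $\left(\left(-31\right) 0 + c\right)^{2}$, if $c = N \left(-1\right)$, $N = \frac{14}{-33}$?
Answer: $\frac{196}{1089} \approx 0.17998$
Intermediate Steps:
$N = - \frac{14}{33}$ ($N = 14 \left(- \frac{1}{33}\right) = - \frac{14}{33} \approx -0.42424$)
$c = \frac{14}{33}$ ($c = \left(- \frac{14}{33}\right) \left(-1\right) = \frac{14}{33} \approx 0.42424$)
$\left(\left(-31\right) 0 + c\right)^{2} = \left(\left(-31\right) 0 + \frac{14}{33}\right)^{2} = \left(0 + \frac{14}{33}\right)^{2} = \left(\frac{14}{33}\right)^{2} = \frac{196}{1089}$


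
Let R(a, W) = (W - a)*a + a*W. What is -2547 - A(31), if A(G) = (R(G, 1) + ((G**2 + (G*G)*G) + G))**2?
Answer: -893056003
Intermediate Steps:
R(a, W) = W*a + a*(W - a) (R(a, W) = a*(W - a) + W*a = W*a + a*(W - a))
A(G) = (G + G**2 + G**3 + G*(2 - G))**2 (A(G) = (G*(-G + 2*1) + ((G**2 + (G*G)*G) + G))**2 = (G*(-G + 2) + ((G**2 + G**2*G) + G))**2 = (G*(2 - G) + ((G**2 + G**3) + G))**2 = (G*(2 - G) + (G + G**2 + G**3))**2 = (G + G**2 + G**3 + G*(2 - G))**2)
-2547 - A(31) = -2547 - 31**2*(3 + 31**2)**2 = -2547 - 961*(3 + 961)**2 = -2547 - 961*964**2 = -2547 - 961*929296 = -2547 - 1*893053456 = -2547 - 893053456 = -893056003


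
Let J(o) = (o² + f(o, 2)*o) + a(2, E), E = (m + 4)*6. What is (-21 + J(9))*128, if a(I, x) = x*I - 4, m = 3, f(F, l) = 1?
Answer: 19072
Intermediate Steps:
E = 42 (E = (3 + 4)*6 = 7*6 = 42)
a(I, x) = -4 + I*x (a(I, x) = I*x - 4 = -4 + I*x)
J(o) = 80 + o + o² (J(o) = (o² + 1*o) + (-4 + 2*42) = (o² + o) + (-4 + 84) = (o + o²) + 80 = 80 + o + o²)
(-21 + J(9))*128 = (-21 + (80 + 9 + 9²))*128 = (-21 + (80 + 9 + 81))*128 = (-21 + 170)*128 = 149*128 = 19072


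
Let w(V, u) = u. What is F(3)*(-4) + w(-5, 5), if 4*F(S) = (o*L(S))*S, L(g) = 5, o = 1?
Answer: -10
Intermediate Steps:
F(S) = 5*S/4 (F(S) = ((1*5)*S)/4 = (5*S)/4 = 5*S/4)
F(3)*(-4) + w(-5, 5) = ((5/4)*3)*(-4) + 5 = (15/4)*(-4) + 5 = -15 + 5 = -10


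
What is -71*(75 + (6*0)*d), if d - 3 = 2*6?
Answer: -5325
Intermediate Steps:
d = 15 (d = 3 + 2*6 = 3 + 12 = 15)
-71*(75 + (6*0)*d) = -71*(75 + (6*0)*15) = -71*(75 + 0*15) = -71*(75 + 0) = -71*75 = -5325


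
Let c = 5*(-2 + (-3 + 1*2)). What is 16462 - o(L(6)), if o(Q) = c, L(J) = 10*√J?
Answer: 16477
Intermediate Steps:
c = -15 (c = 5*(-2 + (-3 + 2)) = 5*(-2 - 1) = 5*(-3) = -15)
o(Q) = -15
16462 - o(L(6)) = 16462 - 1*(-15) = 16462 + 15 = 16477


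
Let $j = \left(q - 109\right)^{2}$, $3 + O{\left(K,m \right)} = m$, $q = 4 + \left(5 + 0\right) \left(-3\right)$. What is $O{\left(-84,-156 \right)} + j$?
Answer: $14241$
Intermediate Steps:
$q = -11$ ($q = 4 + 5 \left(-3\right) = 4 - 15 = -11$)
$O{\left(K,m \right)} = -3 + m$
$j = 14400$ ($j = \left(-11 - 109\right)^{2} = \left(-120\right)^{2} = 14400$)
$O{\left(-84,-156 \right)} + j = \left(-3 - 156\right) + 14400 = -159 + 14400 = 14241$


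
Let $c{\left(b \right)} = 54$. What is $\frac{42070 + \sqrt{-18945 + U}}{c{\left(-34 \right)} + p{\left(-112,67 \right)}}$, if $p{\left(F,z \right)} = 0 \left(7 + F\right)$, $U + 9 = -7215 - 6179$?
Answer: $\frac{21035}{27} + \frac{i \sqrt{8087}}{27} \approx 779.07 + 3.3307 i$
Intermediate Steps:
$U = -13403$ ($U = -9 - 13394 = -13403$)
$p{\left(F,z \right)} = 0$
$\frac{42070 + \sqrt{-18945 + U}}{c{\left(-34 \right)} + p{\left(-112,67 \right)}} = \frac{42070 + \sqrt{-18945 - 13403}}{54 + 0} = \frac{42070 + \sqrt{-32348}}{54} = \left(42070 + 2 i \sqrt{8087}\right) \frac{1}{54} = \frac{21035}{27} + \frac{i \sqrt{8087}}{27}$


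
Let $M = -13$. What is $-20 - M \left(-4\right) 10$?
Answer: $-540$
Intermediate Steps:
$-20 - M \left(-4\right) 10 = -20 - \left(-13\right) \left(-4\right) 10 = -20 - 52 \cdot 10 = -20 - 520 = -540$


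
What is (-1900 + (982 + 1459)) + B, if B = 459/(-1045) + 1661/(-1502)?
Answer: 846723027/1569590 ≈ 539.46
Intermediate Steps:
B = -2425163/1569590 (B = 459*(-1/1045) + 1661*(-1/1502) = -459/1045 - 1661/1502 = -2425163/1569590 ≈ -1.5451)
(-1900 + (982 + 1459)) + B = (-1900 + (982 + 1459)) - 2425163/1569590 = (-1900 + 2441) - 2425163/1569590 = 541 - 2425163/1569590 = 846723027/1569590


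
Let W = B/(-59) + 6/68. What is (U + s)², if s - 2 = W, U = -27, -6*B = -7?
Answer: 5627850361/9054081 ≈ 621.58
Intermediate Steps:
B = 7/6 (B = -⅙*(-7) = 7/6 ≈ 1.1667)
W = 206/3009 (W = (7/6)/(-59) + 6/68 = (7/6)*(-1/59) + 6*(1/68) = -7/354 + 3/34 = 206/3009 ≈ 0.068461)
s = 6224/3009 (s = 2 + 206/3009 = 6224/3009 ≈ 2.0685)
(U + s)² = (-27 + 6224/3009)² = (-75019/3009)² = 5627850361/9054081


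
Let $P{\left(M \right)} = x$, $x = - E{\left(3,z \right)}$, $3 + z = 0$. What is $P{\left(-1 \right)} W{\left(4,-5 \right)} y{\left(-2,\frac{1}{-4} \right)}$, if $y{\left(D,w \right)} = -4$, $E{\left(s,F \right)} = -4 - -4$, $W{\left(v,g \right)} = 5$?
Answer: $0$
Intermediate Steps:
$z = -3$ ($z = -3 + 0 = -3$)
$E{\left(s,F \right)} = 0$ ($E{\left(s,F \right)} = -4 + 4 = 0$)
$x = 0$ ($x = \left(-1\right) 0 = 0$)
$P{\left(M \right)} = 0$
$P{\left(-1 \right)} W{\left(4,-5 \right)} y{\left(-2,\frac{1}{-4} \right)} = 0 \cdot 5 \left(-4\right) = 0 \left(-4\right) = 0$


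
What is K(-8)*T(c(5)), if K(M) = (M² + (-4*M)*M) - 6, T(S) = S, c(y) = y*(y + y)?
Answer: -9900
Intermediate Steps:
c(y) = 2*y² (c(y) = y*(2*y) = 2*y²)
K(M) = -6 - 3*M² (K(M) = (M² - 4*M²) - 6 = -3*M² - 6 = -6 - 3*M²)
K(-8)*T(c(5)) = (-6 - 3*(-8)²)*(2*5²) = (-6 - 3*64)*(2*25) = (-6 - 192)*50 = -198*50 = -9900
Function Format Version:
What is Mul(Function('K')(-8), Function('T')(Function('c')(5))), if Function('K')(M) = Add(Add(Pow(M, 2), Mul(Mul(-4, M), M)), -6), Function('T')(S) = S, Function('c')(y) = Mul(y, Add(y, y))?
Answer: -9900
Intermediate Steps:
Function('c')(y) = Mul(2, Pow(y, 2)) (Function('c')(y) = Mul(y, Mul(2, y)) = Mul(2, Pow(y, 2)))
Function('K')(M) = Add(-6, Mul(-3, Pow(M, 2))) (Function('K')(M) = Add(Add(Pow(M, 2), Mul(-4, Pow(M, 2))), -6) = Add(Mul(-3, Pow(M, 2)), -6) = Add(-6, Mul(-3, Pow(M, 2))))
Mul(Function('K')(-8), Function('T')(Function('c')(5))) = Mul(Add(-6, Mul(-3, Pow(-8, 2))), Mul(2, Pow(5, 2))) = Mul(Add(-6, Mul(-3, 64)), Mul(2, 25)) = Mul(Add(-6, -192), 50) = Mul(-198, 50) = -9900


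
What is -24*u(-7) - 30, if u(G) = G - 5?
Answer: 258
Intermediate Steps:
u(G) = -5 + G
-24*u(-7) - 30 = -24*(-5 - 7) - 30 = -24*(-12) - 30 = 288 - 30 = 258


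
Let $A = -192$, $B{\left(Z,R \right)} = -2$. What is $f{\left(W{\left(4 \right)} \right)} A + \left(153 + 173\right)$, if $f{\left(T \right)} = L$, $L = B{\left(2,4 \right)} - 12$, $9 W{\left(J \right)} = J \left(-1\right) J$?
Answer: $3014$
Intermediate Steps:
$W{\left(J \right)} = - \frac{J^{2}}{9}$ ($W{\left(J \right)} = \frac{J \left(-1\right) J}{9} = \frac{- J J}{9} = \frac{\left(-1\right) J^{2}}{9} = - \frac{J^{2}}{9}$)
$L = -14$ ($L = -2 - 12 = -14$)
$f{\left(T \right)} = -14$
$f{\left(W{\left(4 \right)} \right)} A + \left(153 + 173\right) = \left(-14\right) \left(-192\right) + \left(153 + 173\right) = 2688 + 326 = 3014$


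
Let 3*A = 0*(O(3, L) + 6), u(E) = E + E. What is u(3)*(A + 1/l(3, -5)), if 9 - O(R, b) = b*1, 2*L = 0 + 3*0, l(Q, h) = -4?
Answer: -3/2 ≈ -1.5000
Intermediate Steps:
L = 0 (L = (0 + 3*0)/2 = (0 + 0)/2 = (½)*0 = 0)
O(R, b) = 9 - b
u(E) = 2*E
A = 0 (A = (0*((9 - 1*0) + 6))/3 = (0*((9 + 0) + 6))/3 = (0*(9 + 6))/3 = (0*15)/3 = (⅓)*0 = 0)
u(3)*(A + 1/l(3, -5)) = (2*3)*(0 + 1/(-4)) = 6*(0 - ¼) = 6*(-¼) = -3/2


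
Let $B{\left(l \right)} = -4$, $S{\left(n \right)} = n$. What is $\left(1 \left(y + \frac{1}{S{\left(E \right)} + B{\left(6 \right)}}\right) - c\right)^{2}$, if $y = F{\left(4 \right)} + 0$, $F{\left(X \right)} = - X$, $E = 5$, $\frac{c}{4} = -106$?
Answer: $177241$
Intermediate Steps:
$c = -424$ ($c = 4 \left(-106\right) = -424$)
$y = -4$ ($y = \left(-1\right) 4 + 0 = -4 + 0 = -4$)
$\left(1 \left(y + \frac{1}{S{\left(E \right)} + B{\left(6 \right)}}\right) - c\right)^{2} = \left(1 \left(-4 + \frac{1}{5 - 4}\right) - -424\right)^{2} = \left(1 \left(-4 + 1^{-1}\right) + 424\right)^{2} = \left(1 \left(-4 + 1\right) + 424\right)^{2} = \left(1 \left(-3\right) + 424\right)^{2} = \left(-3 + 424\right)^{2} = 421^{2} = 177241$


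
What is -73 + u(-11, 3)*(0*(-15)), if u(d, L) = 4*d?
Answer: -73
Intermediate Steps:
-73 + u(-11, 3)*(0*(-15)) = -73 + (4*(-11))*(0*(-15)) = -73 - 44*0 = -73 + 0 = -73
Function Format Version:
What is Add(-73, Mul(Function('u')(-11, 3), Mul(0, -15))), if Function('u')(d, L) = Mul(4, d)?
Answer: -73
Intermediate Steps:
Add(-73, Mul(Function('u')(-11, 3), Mul(0, -15))) = Add(-73, Mul(Mul(4, -11), Mul(0, -15))) = Add(-73, Mul(-44, 0)) = Add(-73, 0) = -73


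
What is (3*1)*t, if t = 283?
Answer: 849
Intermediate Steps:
(3*1)*t = (3*1)*283 = 3*283 = 849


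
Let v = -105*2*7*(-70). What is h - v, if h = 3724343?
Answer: 3621443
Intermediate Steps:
v = 102900 (v = -1470*(-70) = 102900)
h - v = 3724343 - 1*102900 = 3724343 - 102900 = 3621443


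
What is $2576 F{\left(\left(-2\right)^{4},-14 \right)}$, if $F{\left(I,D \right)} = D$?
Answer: $-36064$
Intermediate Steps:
$2576 F{\left(\left(-2\right)^{4},-14 \right)} = 2576 \left(-14\right) = -36064$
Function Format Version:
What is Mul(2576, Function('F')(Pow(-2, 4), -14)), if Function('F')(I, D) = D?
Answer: -36064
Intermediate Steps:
Mul(2576, Function('F')(Pow(-2, 4), -14)) = Mul(2576, -14) = -36064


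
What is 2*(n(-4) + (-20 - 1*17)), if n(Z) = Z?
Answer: -82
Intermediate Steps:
2*(n(-4) + (-20 - 1*17)) = 2*(-4 + (-20 - 1*17)) = 2*(-4 + (-20 - 17)) = 2*(-4 - 37) = 2*(-41) = -82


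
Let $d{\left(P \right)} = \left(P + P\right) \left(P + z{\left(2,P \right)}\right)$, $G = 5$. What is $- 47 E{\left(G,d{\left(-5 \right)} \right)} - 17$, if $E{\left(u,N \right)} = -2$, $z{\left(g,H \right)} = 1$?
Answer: $77$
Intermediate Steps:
$d{\left(P \right)} = 2 P \left(1 + P\right)$ ($d{\left(P \right)} = \left(P + P\right) \left(P + 1\right) = 2 P \left(1 + P\right)$)
$- 47 E{\left(G,d{\left(-5 \right)} \right)} - 17 = \left(-47\right) \left(-2\right) - 17 = 94 - 17 = 77$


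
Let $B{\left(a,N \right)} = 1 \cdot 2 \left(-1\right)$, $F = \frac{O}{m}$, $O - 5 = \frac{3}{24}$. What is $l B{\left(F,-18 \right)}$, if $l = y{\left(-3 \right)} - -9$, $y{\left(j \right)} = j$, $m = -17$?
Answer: $-12$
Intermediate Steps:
$O = \frac{41}{8}$ ($O = 5 + \frac{3}{24} = 5 + 3 \cdot \frac{1}{24} = 5 + \frac{1}{8} = \frac{41}{8} \approx 5.125$)
$F = - \frac{41}{136}$ ($F = \frac{41}{8 \left(-17\right)} = \frac{41}{8} \left(- \frac{1}{17}\right) = - \frac{41}{136} \approx -0.30147$)
$B{\left(a,N \right)} = -2$ ($B{\left(a,N \right)} = 2 \left(-1\right) = -2$)
$l = 6$ ($l = -3 - -9 = -3 + 9 = 6$)
$l B{\left(F,-18 \right)} = 6 \left(-2\right) = -12$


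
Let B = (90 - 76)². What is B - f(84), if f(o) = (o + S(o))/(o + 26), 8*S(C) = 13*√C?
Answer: 10738/55 - 13*√21/440 ≈ 195.10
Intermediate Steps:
S(C) = 13*√C/8 (S(C) = (13*√C)/8 = 13*√C/8)
B = 196 (B = 14² = 196)
f(o) = (o + 13*√o/8)/(26 + o) (f(o) = (o + 13*√o/8)/(o + 26) = (o + 13*√o/8)/(26 + o))
B - f(84) = 196 - (84 + 13*√84/8)/(26 + 84) = 196 - (84 + 13*(2*√21)/8)/110 = 196 - (84 + 13*√21/4)/110 = 196 - (42/55 + 13*√21/440) = 196 + (-42/55 - 13*√21/440) = 10738/55 - 13*√21/440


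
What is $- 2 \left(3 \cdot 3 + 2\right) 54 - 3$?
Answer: $-1191$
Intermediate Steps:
$- 2 \left(3 \cdot 3 + 2\right) 54 - 3 = - 2 \left(9 + 2\right) 54 - 3 = \left(-2\right) 11 \cdot 54 - 3 = \left(-22\right) 54 - 3 = -1188 - 3 = -1191$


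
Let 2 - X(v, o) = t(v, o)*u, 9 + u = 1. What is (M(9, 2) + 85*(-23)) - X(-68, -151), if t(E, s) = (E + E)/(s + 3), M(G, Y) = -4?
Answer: -72829/37 ≈ -1968.4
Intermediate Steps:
u = -8 (u = -9 + 1 = -8)
t(E, s) = 2*E/(3 + s) (t(E, s) = (2*E)/(3 + s) = 2*E/(3 + s))
X(v, o) = 2 + 16*v/(3 + o) (X(v, o) = 2 - 2*v/(3 + o)*(-8) = 2 - (-16)*v/(3 + o) = 2 + 16*v/(3 + o))
(M(9, 2) + 85*(-23)) - X(-68, -151) = (-4 + 85*(-23)) - 2*(3 - 151 + 8*(-68))/(3 - 151) = (-4 - 1955) - 2*(3 - 151 - 544)/(-148) = -1959 - 2*(-1)*(-692)/148 = -1959 - 1*346/37 = -1959 - 346/37 = -72829/37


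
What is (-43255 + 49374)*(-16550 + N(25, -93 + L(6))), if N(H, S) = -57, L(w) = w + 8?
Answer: -101618233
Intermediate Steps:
L(w) = 8 + w
(-43255 + 49374)*(-16550 + N(25, -93 + L(6))) = (-43255 + 49374)*(-16550 - 57) = 6119*(-16607) = -101618233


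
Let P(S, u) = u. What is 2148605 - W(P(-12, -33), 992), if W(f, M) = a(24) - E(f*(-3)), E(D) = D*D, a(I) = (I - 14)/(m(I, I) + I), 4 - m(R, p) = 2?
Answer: 28059273/13 ≈ 2.1584e+6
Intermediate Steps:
m(R, p) = 2 (m(R, p) = 4 - 1*2 = 4 - 2 = 2)
a(I) = (-14 + I)/(2 + I) (a(I) = (I - 14)/(2 + I) = (-14 + I)/(2 + I))
E(D) = D²
W(f, M) = 5/13 - 9*f² (W(f, M) = (-14 + 24)/(2 + 24) - (f*(-3))² = 10/26 - (-3*f)² = (1/26)*10 - 9*f² = 5/13 - 9*f²)
2148605 - W(P(-12, -33), 992) = 2148605 - (5/13 - 9*(-33)²) = 2148605 - (5/13 - 9*1089) = 2148605 - (5/13 - 9801) = 2148605 - 1*(-127408/13) = 2148605 + 127408/13 = 28059273/13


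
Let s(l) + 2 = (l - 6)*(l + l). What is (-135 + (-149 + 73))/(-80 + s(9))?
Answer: 211/28 ≈ 7.5357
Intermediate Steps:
s(l) = -2 + 2*l*(-6 + l) (s(l) = -2 + (l - 6)*(l + l) = -2 + (-6 + l)*(2*l) = -2 + 2*l*(-6 + l))
(-135 + (-149 + 73))/(-80 + s(9)) = (-135 + (-149 + 73))/(-80 + (-2 - 12*9 + 2*9**2)) = (-135 - 76)/(-80 + (-2 - 108 + 2*81)) = -211/(-80 + (-2 - 108 + 162)) = -211/(-80 + 52) = -211/(-28) = -211*(-1/28) = 211/28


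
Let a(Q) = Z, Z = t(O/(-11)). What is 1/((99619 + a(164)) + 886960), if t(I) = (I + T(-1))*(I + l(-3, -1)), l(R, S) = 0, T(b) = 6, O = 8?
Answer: 121/119375595 ≈ 1.0136e-6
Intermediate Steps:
t(I) = I*(6 + I) (t(I) = (I + 6)*(I + 0) = (6 + I)*I = I*(6 + I))
Z = -464/121 (Z = (8/(-11))*(6 + 8/(-11)) = (8*(-1/11))*(6 + 8*(-1/11)) = -8*(6 - 8/11)/11 = -8/11*58/11 = -464/121 ≈ -3.8347)
a(Q) = -464/121
1/((99619 + a(164)) + 886960) = 1/((99619 - 464/121) + 886960) = 1/(12053435/121 + 886960) = 1/(119375595/121) = 121/119375595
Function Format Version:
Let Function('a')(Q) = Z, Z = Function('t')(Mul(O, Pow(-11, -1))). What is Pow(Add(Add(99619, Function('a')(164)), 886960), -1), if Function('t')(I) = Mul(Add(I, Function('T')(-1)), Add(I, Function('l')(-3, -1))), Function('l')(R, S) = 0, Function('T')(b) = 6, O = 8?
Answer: Rational(121, 119375595) ≈ 1.0136e-6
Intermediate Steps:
Function('t')(I) = Mul(I, Add(6, I)) (Function('t')(I) = Mul(Add(I, 6), Add(I, 0)) = Mul(Add(6, I), I) = Mul(I, Add(6, I)))
Z = Rational(-464, 121) (Z = Mul(Mul(8, Pow(-11, -1)), Add(6, Mul(8, Pow(-11, -1)))) = Mul(Mul(8, Rational(-1, 11)), Add(6, Mul(8, Rational(-1, 11)))) = Mul(Rational(-8, 11), Add(6, Rational(-8, 11))) = Mul(Rational(-8, 11), Rational(58, 11)) = Rational(-464, 121) ≈ -3.8347)
Function('a')(Q) = Rational(-464, 121)
Pow(Add(Add(99619, Function('a')(164)), 886960), -1) = Pow(Add(Add(99619, Rational(-464, 121)), 886960), -1) = Pow(Add(Rational(12053435, 121), 886960), -1) = Pow(Rational(119375595, 121), -1) = Rational(121, 119375595)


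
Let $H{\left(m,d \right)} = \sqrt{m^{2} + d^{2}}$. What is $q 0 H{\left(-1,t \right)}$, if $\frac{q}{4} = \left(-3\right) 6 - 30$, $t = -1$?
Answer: $0$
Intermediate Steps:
$q = -192$ ($q = 4 \left(\left(-3\right) 6 - 30\right) = 4 \left(-18 - 30\right) = 4 \left(-48\right) = -192$)
$H{\left(m,d \right)} = \sqrt{d^{2} + m^{2}}$
$q 0 H{\left(-1,t \right)} = \left(-192\right) 0 \sqrt{\left(-1\right)^{2} + \left(-1\right)^{2}} = 0 \sqrt{1 + 1} = 0 \sqrt{2} = 0$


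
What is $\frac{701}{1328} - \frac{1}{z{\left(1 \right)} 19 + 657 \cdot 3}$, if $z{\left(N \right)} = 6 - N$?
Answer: $\frac{723469}{1371824} \approx 0.52738$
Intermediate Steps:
$\frac{701}{1328} - \frac{1}{z{\left(1 \right)} 19 + 657 \cdot 3} = \frac{701}{1328} - \frac{1}{\left(6 - 1\right) 19 + 657 \cdot 3} = 701 \cdot \frac{1}{1328} - \frac{1}{\left(6 - 1\right) 19 + 1971} = \frac{701}{1328} - \frac{1}{5 \cdot 19 + 1971} = \frac{701}{1328} - \frac{1}{95 + 1971} = \frac{701}{1328} - \frac{1}{2066} = \frac{723469}{1371824}$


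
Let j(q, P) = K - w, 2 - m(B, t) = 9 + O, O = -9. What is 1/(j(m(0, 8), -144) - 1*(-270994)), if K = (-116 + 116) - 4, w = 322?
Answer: 1/270668 ≈ 3.6946e-6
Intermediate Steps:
K = -4 (K = 0 - 4 = -4)
m(B, t) = 2 (m(B, t) = 2 - (9 - 9) = 2 - 1*0 = 2 + 0 = 2)
j(q, P) = -326 (j(q, P) = -4 - 1*322 = -4 - 322 = -326)
1/(j(m(0, 8), -144) - 1*(-270994)) = 1/(-326 - 1*(-270994)) = 1/(-326 + 270994) = 1/270668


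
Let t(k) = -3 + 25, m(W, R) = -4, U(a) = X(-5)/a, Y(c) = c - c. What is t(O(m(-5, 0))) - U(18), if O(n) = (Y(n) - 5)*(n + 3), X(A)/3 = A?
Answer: 137/6 ≈ 22.833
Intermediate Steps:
Y(c) = 0
X(A) = 3*A
U(a) = -15/a (U(a) = (3*(-5))/a = -15/a)
O(n) = -15 - 5*n (O(n) = (0 - 5)*(n + 3) = -5*(3 + n) = -15 - 5*n)
t(k) = 22
t(O(m(-5, 0))) - U(18) = 22 - (-15)/18 = 22 - 1*(-5/6) = 22 + 5/6 = 137/6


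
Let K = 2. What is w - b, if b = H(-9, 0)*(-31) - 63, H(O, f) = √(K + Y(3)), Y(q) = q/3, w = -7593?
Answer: -7530 + 31*√3 ≈ -7476.3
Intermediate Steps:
Y(q) = q/3 (Y(q) = q*(⅓) = q/3)
H(O, f) = √3 (H(O, f) = √(2 + (⅓)*3) = √(2 + 1) = √3)
b = -63 - 31*√3 (b = √3*(-31) - 63 = -31*√3 - 63 = -63 - 31*√3 ≈ -116.69)
w - b = -7593 - (-63 - 31*√3) = -7593 + (63 + 31*√3) = -7530 + 31*√3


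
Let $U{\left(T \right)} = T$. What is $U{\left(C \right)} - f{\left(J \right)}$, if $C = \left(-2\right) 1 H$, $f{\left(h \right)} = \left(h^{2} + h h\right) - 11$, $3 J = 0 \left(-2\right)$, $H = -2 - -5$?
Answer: $5$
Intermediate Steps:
$H = 3$ ($H = -2 + 5 = 3$)
$J = 0$ ($J = \frac{0 \left(-2\right)}{3} = \frac{1}{3} \cdot 0 = 0$)
$f{\left(h \right)} = -11 + 2 h^{2}$ ($f{\left(h \right)} = \left(h^{2} + h^{2}\right) - 11 = 2 h^{2} - 11 = -11 + 2 h^{2}$)
$C = -6$ ($C = \left(-2\right) 1 \cdot 3 = \left(-2\right) 3 = -6$)
$U{\left(C \right)} - f{\left(J \right)} = -6 - \left(-11 + 2 \cdot 0^{2}\right) = -6 - \left(-11 + 2 \cdot 0\right) = -6 - \left(-11 + 0\right) = -6 - -11 = -6 + 11 = 5$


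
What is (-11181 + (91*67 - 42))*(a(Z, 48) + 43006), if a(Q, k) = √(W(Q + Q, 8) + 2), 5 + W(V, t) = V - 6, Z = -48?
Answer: -220448756 - 5126*I*√105 ≈ -2.2045e+8 - 52526.0*I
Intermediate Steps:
W(V, t) = -11 + V (W(V, t) = -5 + (V - 6) = -5 + (-6 + V) = -11 + V)
a(Q, k) = √(-9 + 2*Q) (a(Q, k) = √((-11 + (Q + Q)) + 2) = √((-11 + 2*Q) + 2) = √(-9 + 2*Q))
(-11181 + (91*67 - 42))*(a(Z, 48) + 43006) = (-11181 + (91*67 - 42))*(√(-9 + 2*(-48)) + 43006) = (-11181 + (6097 - 42))*(√(-9 - 96) + 43006) = (-11181 + 6055)*(√(-105) + 43006) = -5126*(I*√105 + 43006) = -5126*(43006 + I*√105) = -220448756 - 5126*I*√105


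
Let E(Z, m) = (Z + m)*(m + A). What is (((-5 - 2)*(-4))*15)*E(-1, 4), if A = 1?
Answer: 6300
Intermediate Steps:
E(Z, m) = (1 + m)*(Z + m) (E(Z, m) = (Z + m)*(m + 1) = (Z + m)*(1 + m) = (1 + m)*(Z + m))
(((-5 - 2)*(-4))*15)*E(-1, 4) = (((-5 - 2)*(-4))*15)*(-1 + 4 + 4² - 1*4) = (-7*(-4)*15)*(-1 + 4 + 16 - 4) = (28*15)*15 = 420*15 = 6300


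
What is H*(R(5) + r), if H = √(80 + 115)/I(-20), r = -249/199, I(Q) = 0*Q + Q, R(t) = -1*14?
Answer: 607*√195/796 ≈ 10.649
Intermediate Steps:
R(t) = -14
I(Q) = Q (I(Q) = 0 + Q = Q)
r = -249/199 (r = -249*1/199 = -249/199 ≈ -1.2513)
H = -√195/20 (H = √(80 + 115)/(-20) = √195*(-1/20) = -√195/20 ≈ -0.69821)
H*(R(5) + r) = (-√195/20)*(-14 - 249/199) = -√195/20*(-3035/199) = 607*√195/796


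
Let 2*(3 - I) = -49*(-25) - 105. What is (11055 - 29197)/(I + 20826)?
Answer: -18142/20269 ≈ -0.89506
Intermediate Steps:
I = -557 (I = 3 - (-49*(-25) - 105)/2 = 3 - (1225 - 105)/2 = 3 - ½*1120 = 3 - 560 = -557)
(11055 - 29197)/(I + 20826) = (11055 - 29197)/(-557 + 20826) = -18142/20269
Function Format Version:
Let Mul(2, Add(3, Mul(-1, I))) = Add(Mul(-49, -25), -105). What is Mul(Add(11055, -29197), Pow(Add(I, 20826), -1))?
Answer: Rational(-18142, 20269) ≈ -0.89506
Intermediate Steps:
I = -557 (I = Add(3, Mul(Rational(-1, 2), Add(Mul(-49, -25), -105))) = Add(3, Mul(Rational(-1, 2), Add(1225, -105))) = Add(3, Mul(Rational(-1, 2), 1120)) = Add(3, -560) = -557)
Mul(Add(11055, -29197), Pow(Add(I, 20826), -1)) = Mul(Add(11055, -29197), Pow(Add(-557, 20826), -1)) = Mul(-18142, Pow(20269, -1)) = Mul(-18142, Rational(1, 20269)) = Rational(-18142, 20269)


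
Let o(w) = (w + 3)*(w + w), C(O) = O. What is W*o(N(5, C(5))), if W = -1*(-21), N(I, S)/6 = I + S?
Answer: 158760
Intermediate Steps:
N(I, S) = 6*I + 6*S (N(I, S) = 6*(I + S) = 6*I + 6*S)
o(w) = 2*w*(3 + w) (o(w) = (3 + w)*(2*w) = 2*w*(3 + w))
W = 21
W*o(N(5, C(5))) = 21*(2*(6*5 + 6*5)*(3 + (6*5 + 6*5))) = 21*(2*(30 + 30)*(3 + (30 + 30))) = 21*(2*60*(3 + 60)) = 21*(2*60*63) = 21*7560 = 158760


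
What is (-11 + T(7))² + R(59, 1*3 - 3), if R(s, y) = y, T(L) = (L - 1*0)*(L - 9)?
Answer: 625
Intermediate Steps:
T(L) = L*(-9 + L) (T(L) = (L + 0)*(-9 + L) = L*(-9 + L))
(-11 + T(7))² + R(59, 1*3 - 3) = (-11 + 7*(-9 + 7))² + (1*3 - 3) = (-11 + 7*(-2))² + (3 - 3) = (-11 - 14)² + 0 = (-25)² + 0 = 625 + 0 = 625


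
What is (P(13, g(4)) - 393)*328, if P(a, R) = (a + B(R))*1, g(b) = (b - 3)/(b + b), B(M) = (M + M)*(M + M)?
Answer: -249239/2 ≈ -1.2462e+5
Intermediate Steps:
B(M) = 4*M**2 (B(M) = (2*M)*(2*M) = 4*M**2)
g(b) = (-3 + b)/(2*b) (g(b) = (-3 + b)/((2*b)) = (-3 + b)*(1/(2*b)) = (-3 + b)/(2*b))
P(a, R) = a + 4*R**2 (P(a, R) = (a + 4*R**2)*1 = a + 4*R**2)
(P(13, g(4)) - 393)*328 = ((13 + 4*((1/2)*(-3 + 4)/4)**2) - 393)*328 = ((13 + 4*((1/2)*(1/4)*1)**2) - 393)*328 = ((13 + 4*(1/8)**2) - 393)*328 = ((13 + 4*(1/64)) - 393)*328 = ((13 + 1/16) - 393)*328 = (209/16 - 393)*328 = -6079/16*328 = -249239/2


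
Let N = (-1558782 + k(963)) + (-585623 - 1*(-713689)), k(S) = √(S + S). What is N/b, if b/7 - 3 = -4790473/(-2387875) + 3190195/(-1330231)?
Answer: -13249453556264500/169059690837 + 64825007125*√214/394472611953 ≈ -78369.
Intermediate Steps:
k(S) = √2*√S (k(S) = √(2*S) = √2*√S)
b = 1183417835859/64825007125 (b = 21 + 7*(-4790473/(-2387875) + 3190195/(-1330231)) = 21 + 7*(-4790473*(-1/2387875) + 3190195*(-1/1330231)) = 21 + 7*(4790473/2387875 - 3190195/1330231) = 21 + 7*(-25415330538/64825007125) = 21 - 177907313766/64825007125 = 1183417835859/64825007125 ≈ 18.256)
N = -1430716 + 3*√214 (N = (-1558782 + √2*√963) + (-585623 - 1*(-713689)) = (-1558782 + √2*(3*√107)) + (-585623 + 713689) = (-1558782 + 3*√214) + 128066 = -1430716 + 3*√214 ≈ -1.4307e+6)
N/b = (-1430716 + 3*√214)/(1183417835859/64825007125) = (-1430716 + 3*√214)*(64825007125/1183417835859) = -13249453556264500/169059690837 + 64825007125*√214/394472611953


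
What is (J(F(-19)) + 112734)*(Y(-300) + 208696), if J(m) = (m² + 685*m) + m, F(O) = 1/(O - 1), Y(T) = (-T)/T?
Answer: 1881589153059/80 ≈ 2.3520e+10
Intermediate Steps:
Y(T) = -1
F(O) = 1/(-1 + O)
J(m) = m² + 686*m
(J(F(-19)) + 112734)*(Y(-300) + 208696) = ((686 + 1/(-1 - 19))/(-1 - 19) + 112734)*(-1 + 208696) = ((686 + 1/(-20))/(-20) + 112734)*208695 = (-(686 - 1/20)/20 + 112734)*208695 = (-1/20*13719/20 + 112734)*208695 = (-13719/400 + 112734)*208695 = (45079881/400)*208695 = 1881589153059/80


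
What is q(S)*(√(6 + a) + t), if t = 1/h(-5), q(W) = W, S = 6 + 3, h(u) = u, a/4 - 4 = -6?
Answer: -9/5 + 9*I*√2 ≈ -1.8 + 12.728*I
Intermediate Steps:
a = -8 (a = 16 + 4*(-6) = 16 - 24 = -8)
S = 9
t = -⅕ (t = 1/(-5) = -⅕ ≈ -0.20000)
q(S)*(√(6 + a) + t) = 9*(√(6 - 8) - ⅕) = 9*(√(-2) - ⅕) = 9*(I*√2 - ⅕) = 9*(-⅕ + I*√2) = -9/5 + 9*I*√2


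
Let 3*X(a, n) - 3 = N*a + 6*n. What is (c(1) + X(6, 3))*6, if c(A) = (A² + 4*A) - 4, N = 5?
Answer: 108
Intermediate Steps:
c(A) = -4 + A² + 4*A
X(a, n) = 1 + 2*n + 5*a/3 (X(a, n) = 1 + (5*a + 6*n)/3 = 1 + (2*n + 5*a/3) = 1 + 2*n + 5*a/3)
(c(1) + X(6, 3))*6 = ((-4 + 1² + 4*1) + (1 + 2*3 + (5/3)*6))*6 = ((-4 + 1 + 4) + (1 + 6 + 10))*6 = (1 + 17)*6 = 18*6 = 108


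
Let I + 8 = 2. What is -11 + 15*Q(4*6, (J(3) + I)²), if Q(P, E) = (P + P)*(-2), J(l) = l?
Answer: -1451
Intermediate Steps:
I = -6 (I = -8 + 2 = -6)
Q(P, E) = -4*P (Q(P, E) = (2*P)*(-2) = -4*P)
-11 + 15*Q(4*6, (J(3) + I)²) = -11 + 15*(-16*6) = -11 + 15*(-4*24) = -11 + 15*(-96) = -11 - 1440 = -1451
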